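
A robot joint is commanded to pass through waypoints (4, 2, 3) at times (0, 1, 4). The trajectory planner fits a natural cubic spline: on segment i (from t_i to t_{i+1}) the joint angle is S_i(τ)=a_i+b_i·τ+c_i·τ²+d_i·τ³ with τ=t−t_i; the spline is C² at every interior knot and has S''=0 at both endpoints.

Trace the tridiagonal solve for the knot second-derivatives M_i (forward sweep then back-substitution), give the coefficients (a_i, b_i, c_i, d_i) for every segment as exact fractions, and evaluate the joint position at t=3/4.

  seg 0: a=4 b=-55/24 c=0 d=7/24
  seg 1: a=2 b=-17/12 c=7/8 d=-7/72
S(3/4) = 1231/512

Δ: Δ0=-2, Δ1=1/3
row 1: diag=8, rhs=14; c'=3/8, d'=7/4
back: M1=7/4
M: M0=0, M1=7/4, M2=0
seg 0: a=4, c=M0/2=0, d=(M1−M0)/(6·1)=7/24, b=Δ0−h0·(2M0+M1)/6=-55/24
seg 1: a=2, c=M1/2=7/8, d=(M2−M1)/(6·3)=-7/72, b=Δ1−h1·(2M1+M2)/6=-17/12
t_q=3/4 → seg 0, τ=3/4; S=4+-55/24·τ+0·τ²+7/24·τ³=1231/512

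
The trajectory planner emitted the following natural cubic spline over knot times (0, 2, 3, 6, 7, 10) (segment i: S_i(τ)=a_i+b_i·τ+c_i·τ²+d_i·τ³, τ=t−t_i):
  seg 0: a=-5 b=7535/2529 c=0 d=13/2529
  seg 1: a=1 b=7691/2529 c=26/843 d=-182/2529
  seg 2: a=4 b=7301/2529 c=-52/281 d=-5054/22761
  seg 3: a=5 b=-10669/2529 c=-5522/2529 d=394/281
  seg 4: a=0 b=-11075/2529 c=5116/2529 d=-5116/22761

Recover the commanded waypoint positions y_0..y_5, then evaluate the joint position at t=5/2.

y_0=-5 y_1=1 y_2=4 y_3=5 y_4=0 y_5=-1
S(5/2) = 8495/3372

y_0 = S_0(0) = a_0 = -5
y_1 = S_1(0) = a_1 = 1
y_2 = S_2(0) = a_2 = 4
y_3 = S_3(0) = a_3 = 5
y_4 = S_4(0) = a_4 = 0
y_5 = S_4(3) = -1
t_q=5/2 is in segment 1 (τ=1/2); S_1(τ)=8495/3372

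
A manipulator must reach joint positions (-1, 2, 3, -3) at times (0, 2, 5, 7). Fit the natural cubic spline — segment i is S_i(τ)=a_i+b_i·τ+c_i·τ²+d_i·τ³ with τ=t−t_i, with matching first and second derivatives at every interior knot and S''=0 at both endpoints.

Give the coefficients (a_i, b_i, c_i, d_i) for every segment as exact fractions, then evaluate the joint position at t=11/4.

  seg 0: a=-1 b=839/546 c=0 d=-5/546
  seg 1: a=2 b=779/546 c=-5/91 d=-13/126
  seg 2: a=3 b=-461/273 c=-179/182 d=179/1092
S(11/4) = 34893/11648

Δ: Δ0=3/2, Δ1=1/3, Δ2=-3
row 1: diag=10, rhs=-7; c'=3/10, d'=-7/10
row 2: denom=10−3·3/10=91/10; d'=(-20−3·-7/10)/(91/10)=-179/91
back: M2=-179/91
back: M1=-7/10−3/10·-179/91=-10/91
M: M0=0, M1=-10/91, M2=-179/91, M3=0
seg 0: a=-1, c=M0/2=0, d=(M1−M0)/(6·2)=-5/546, b=Δ0−h0·(2M0+M1)/6=839/546
seg 1: a=2, c=M1/2=-5/91, d=(M2−M1)/(6·3)=-13/126, b=Δ1−h1·(2M1+M2)/6=779/546
seg 2: a=3, c=M2/2=-179/182, d=(M3−M2)/(6·2)=179/1092, b=Δ2−h2·(2M2+M3)/6=-461/273
t_q=11/4 → seg 1, τ=3/4; S=2+779/546·τ+-5/91·τ²+-13/126·τ³=34893/11648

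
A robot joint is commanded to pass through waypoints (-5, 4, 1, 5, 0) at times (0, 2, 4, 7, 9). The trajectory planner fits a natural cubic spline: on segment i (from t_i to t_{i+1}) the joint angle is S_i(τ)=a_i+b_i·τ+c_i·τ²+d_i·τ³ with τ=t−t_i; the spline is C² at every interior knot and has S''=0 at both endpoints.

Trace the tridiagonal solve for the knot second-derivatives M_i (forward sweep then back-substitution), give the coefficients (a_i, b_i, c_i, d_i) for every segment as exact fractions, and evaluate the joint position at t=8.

Δ: Δ0=9/2, Δ1=-3/2, Δ2=4/3, Δ3=-5/2
row 1: diag=8, rhs=-36; c'=1/4, d'=-9/2
row 2: denom=10−2·1/4=19/2; d'=(17−2·-9/2)/(19/2)=52/19
row 3: denom=10−3·6/19=172/19; d'=(-23−3·52/19)/(172/19)=-593/172
back: M3=-593/172
back: M2=52/19−6/19·-593/172=329/86
back: M1=-9/2−1/4·329/86=-1877/344
M: M0=0, M1=-1877/344, M2=329/86, M3=-593/172, M4=0
seg 0: a=-5, c=M0/2=0, d=(M1−M0)/(6·2)=-1877/4128, b=Δ0−h0·(2M0+M1)/6=6521/1032
seg 1: a=4, c=M1/2=-1877/688, d=(M2−M1)/(6·2)=3193/4128, b=Δ1−h1·(2M1+M2)/6=445/516
seg 2: a=1, c=M2/2=329/172, d=(M3−M2)/(6·3)=-139/344, b=Δ2−h2·(2M2+M3)/6=-793/1032
seg 3: a=5, c=M3/2=-593/344, d=(M4−M3)/(6·2)=593/2064, b=Δ3−h3·(2M3+M4)/6=-26/129
t_q=8 → seg 3, τ=1; S=5+-26/129·τ+-593/344·τ²+593/2064·τ³=2313/688

  seg 0: a=-5 b=6521/1032 c=0 d=-1877/4128
  seg 1: a=4 b=445/516 c=-1877/688 d=3193/4128
  seg 2: a=1 b=-793/1032 c=329/172 d=-139/344
  seg 3: a=5 b=-26/129 c=-593/344 d=593/2064
S(8) = 2313/688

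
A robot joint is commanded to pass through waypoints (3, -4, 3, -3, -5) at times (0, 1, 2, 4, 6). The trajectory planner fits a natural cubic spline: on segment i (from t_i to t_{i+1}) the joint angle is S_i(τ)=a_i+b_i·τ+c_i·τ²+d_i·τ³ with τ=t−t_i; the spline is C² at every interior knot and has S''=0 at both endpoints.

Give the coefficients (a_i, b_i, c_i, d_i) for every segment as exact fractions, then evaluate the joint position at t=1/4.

Δ: Δ0=-7, Δ1=7, Δ2=-3, Δ3=-1
row 1: diag=4, rhs=84; c'=1/4, d'=21
row 2: denom=6−1·1/4=23/4; d'=(-60−1·21)/(23/4)=-324/23
row 3: denom=8−2·8/23=168/23; d'=(12−2·-324/23)/(168/23)=11/2
back: M3=11/2
back: M2=-324/23−8/23·11/2=-16
back: M1=21−1/4·-16=25
M: M0=0, M1=25, M2=-16, M3=11/2, M4=0
seg 0: a=3, c=M0/2=0, d=(M1−M0)/(6·1)=25/6, b=Δ0−h0·(2M0+M1)/6=-67/6
seg 1: a=-4, c=M1/2=25/2, d=(M2−M1)/(6·1)=-41/6, b=Δ1−h1·(2M1+M2)/6=4/3
seg 2: a=3, c=M2/2=-8, d=(M3−M2)/(6·2)=43/24, b=Δ2−h2·(2M2+M3)/6=35/6
seg 3: a=-3, c=M3/2=11/4, d=(M4−M3)/(6·2)=-11/24, b=Δ3−h3·(2M3+M4)/6=-14/3
t_q=1/4 → seg 0, τ=1/4; S=3+-67/6·τ+0·τ²+25/6·τ³=35/128

  seg 0: a=3 b=-67/6 c=0 d=25/6
  seg 1: a=-4 b=4/3 c=25/2 d=-41/6
  seg 2: a=3 b=35/6 c=-8 d=43/24
  seg 3: a=-3 b=-14/3 c=11/4 d=-11/24
S(1/4) = 35/128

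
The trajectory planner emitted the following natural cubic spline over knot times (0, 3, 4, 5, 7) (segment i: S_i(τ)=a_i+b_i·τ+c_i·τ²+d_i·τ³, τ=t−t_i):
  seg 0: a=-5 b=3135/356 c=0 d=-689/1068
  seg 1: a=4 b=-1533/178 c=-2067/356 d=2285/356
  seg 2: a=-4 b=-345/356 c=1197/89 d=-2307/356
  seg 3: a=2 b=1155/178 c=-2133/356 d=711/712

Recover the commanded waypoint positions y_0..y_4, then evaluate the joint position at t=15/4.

y_0=-5 y_1=4 y_2=-4 y_3=2 y_4=-1
S(15/4) = -68749/22784

y_0 = S_0(0) = a_0 = -5
y_1 = S_1(0) = a_1 = 4
y_2 = S_2(0) = a_2 = -4
y_3 = S_3(0) = a_3 = 2
y_4 = S_3(2) = -1
t_q=15/4 is in segment 1 (τ=3/4); S_1(τ)=-68749/22784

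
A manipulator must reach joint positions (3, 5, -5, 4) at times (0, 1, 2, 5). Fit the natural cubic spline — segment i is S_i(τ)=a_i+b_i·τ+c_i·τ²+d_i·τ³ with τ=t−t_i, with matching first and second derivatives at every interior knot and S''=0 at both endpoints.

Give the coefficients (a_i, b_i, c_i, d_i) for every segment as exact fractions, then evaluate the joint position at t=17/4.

  seg 0: a=3 b=171/31 c=0 d=-109/31
  seg 1: a=5 b=-156/31 c=-327/31 d=173/31
  seg 2: a=-5 b=-291/31 c=192/31 d=-64/93
S(17/4) = -323/124

Δ: Δ0=2, Δ1=-10, Δ2=3
row 1: diag=4, rhs=-72; c'=1/4, d'=-18
row 2: denom=8−1·1/4=31/4; d'=(78−1·-18)/(31/4)=384/31
back: M2=384/31
back: M1=-18−1/4·384/31=-654/31
M: M0=0, M1=-654/31, M2=384/31, M3=0
seg 0: a=3, c=M0/2=0, d=(M1−M0)/(6·1)=-109/31, b=Δ0−h0·(2M0+M1)/6=171/31
seg 1: a=5, c=M1/2=-327/31, d=(M2−M1)/(6·1)=173/31, b=Δ1−h1·(2M1+M2)/6=-156/31
seg 2: a=-5, c=M2/2=192/31, d=(M3−M2)/(6·3)=-64/93, b=Δ2−h2·(2M2+M3)/6=-291/31
t_q=17/4 → seg 2, τ=9/4; S=-5+-291/31·τ+192/31·τ²+-64/93·τ³=-323/124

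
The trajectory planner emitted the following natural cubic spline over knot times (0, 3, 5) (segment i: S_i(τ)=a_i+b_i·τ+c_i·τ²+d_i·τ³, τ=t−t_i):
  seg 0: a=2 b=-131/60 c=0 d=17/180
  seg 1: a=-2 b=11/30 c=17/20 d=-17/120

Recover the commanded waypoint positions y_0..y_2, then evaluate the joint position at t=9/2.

y_0 = S_0(0) = a_0 = 2
y_1 = S_1(0) = a_1 = -2
y_2 = S_1(2) = 1
t_q=9/2 is in segment 1 (τ=3/2); S_1(τ)=-1/64

y_0=2 y_1=-2 y_2=1
S(9/2) = -1/64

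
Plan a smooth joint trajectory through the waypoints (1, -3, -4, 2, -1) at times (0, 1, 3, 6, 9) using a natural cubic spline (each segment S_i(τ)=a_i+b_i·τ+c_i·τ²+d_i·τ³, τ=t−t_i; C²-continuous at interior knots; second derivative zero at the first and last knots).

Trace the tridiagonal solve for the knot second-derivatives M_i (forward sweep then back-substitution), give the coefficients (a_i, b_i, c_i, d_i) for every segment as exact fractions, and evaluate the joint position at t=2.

Δ: Δ0=-4, Δ1=-1/2, Δ2=2, Δ3=-1
row 1: diag=6, rhs=21; c'=1/3, d'=7/2
row 2: denom=10−2·1/3=28/3; d'=(15−2·7/2)/(28/3)=6/7
row 3: denom=12−3·9/28=309/28; d'=(-18−3·6/7)/(309/28)=-192/103
back: M3=-192/103
back: M2=6/7−9/28·-192/103=150/103
back: M1=7/2−1/3·150/103=621/206
M: M0=0, M1=621/206, M2=150/103, M3=-192/103, M4=0
seg 0: a=1, c=M0/2=0, d=(M1−M0)/(6·1)=207/412, b=Δ0−h0·(2M0+M1)/6=-1855/412
seg 1: a=-3, c=M1/2=621/412, d=(M2−M1)/(6·2)=-107/824, b=Δ1−h1·(2M1+M2)/6=-617/206
seg 2: a=-4, c=M2/2=75/103, d=(M3−M2)/(6·3)=-19/103, b=Δ2−h2·(2M2+M3)/6=152/103
seg 3: a=2, c=M3/2=-96/103, d=(M4−M3)/(6·3)=32/309, b=Δ3−h3·(2M3+M4)/6=89/103
t_q=2 → seg 1, τ=1; S=-3+-617/206·τ+621/412·τ²+-107/824·τ³=-3805/824

  seg 0: a=1 b=-1855/412 c=0 d=207/412
  seg 1: a=-3 b=-617/206 c=621/412 d=-107/824
  seg 2: a=-4 b=152/103 c=75/103 d=-19/103
  seg 3: a=2 b=89/103 c=-96/103 d=32/309
S(2) = -3805/824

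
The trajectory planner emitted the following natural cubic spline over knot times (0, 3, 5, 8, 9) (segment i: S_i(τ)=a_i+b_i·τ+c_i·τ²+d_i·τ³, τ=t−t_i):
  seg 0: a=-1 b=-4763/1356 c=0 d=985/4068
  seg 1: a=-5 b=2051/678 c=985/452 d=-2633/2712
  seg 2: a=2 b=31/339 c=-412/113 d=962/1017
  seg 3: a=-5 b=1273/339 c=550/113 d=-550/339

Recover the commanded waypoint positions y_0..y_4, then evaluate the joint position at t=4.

y_0=-1 y_1=-5 y_2=2 y_3=-5 y_4=2
S(4) = -693/904

y_0 = S_0(0) = a_0 = -1
y_1 = S_1(0) = a_1 = -5
y_2 = S_2(0) = a_2 = 2
y_3 = S_3(0) = a_3 = -5
y_4 = S_3(1) = 2
t_q=4 is in segment 1 (τ=1); S_1(τ)=-693/904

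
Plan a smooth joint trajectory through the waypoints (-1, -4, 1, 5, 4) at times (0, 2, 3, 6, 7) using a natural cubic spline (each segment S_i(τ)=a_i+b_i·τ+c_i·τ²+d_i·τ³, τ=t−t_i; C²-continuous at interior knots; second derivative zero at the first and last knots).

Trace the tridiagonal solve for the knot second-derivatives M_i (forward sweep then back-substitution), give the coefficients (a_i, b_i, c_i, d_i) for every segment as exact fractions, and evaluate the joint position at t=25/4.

  seg 0: a=-1 b=-1864/483 c=0 d=2279/3864
  seg 1: a=-4 b=3109/966 c=2279/644 d=-485/276
  seg 2: a=1 b=9707/1932 c=-279/161 d=971/5796
  seg 3: a=5 b=-821/966 c=-145/644 d=145/1932
S(25/4) = 28113/5888

Δ: Δ0=-3/2, Δ1=5, Δ2=4/3, Δ3=-1
row 1: diag=6, rhs=39; c'=1/6, d'=13/2
row 2: denom=8−1·1/6=47/6; d'=(-22−1·13/2)/(47/6)=-171/47
row 3: denom=8−3·18/47=322/47; d'=(-14−3·-171/47)/(322/47)=-145/322
back: M3=-145/322
back: M2=-171/47−18/47·-145/322=-558/161
back: M1=13/2−1/6·-558/161=2279/322
M: M0=0, M1=2279/322, M2=-558/161, M3=-145/322, M4=0
seg 0: a=-1, c=M0/2=0, d=(M1−M0)/(6·2)=2279/3864, b=Δ0−h0·(2M0+M1)/6=-1864/483
seg 1: a=-4, c=M1/2=2279/644, d=(M2−M1)/(6·1)=-485/276, b=Δ1−h1·(2M1+M2)/6=3109/966
seg 2: a=1, c=M2/2=-279/161, d=(M3−M2)/(6·3)=971/5796, b=Δ2−h2·(2M2+M3)/6=9707/1932
seg 3: a=5, c=M3/2=-145/644, d=(M4−M3)/(6·1)=145/1932, b=Δ3−h3·(2M3+M4)/6=-821/966
t_q=25/4 → seg 3, τ=1/4; S=5+-821/966·τ+-145/644·τ²+145/1932·τ³=28113/5888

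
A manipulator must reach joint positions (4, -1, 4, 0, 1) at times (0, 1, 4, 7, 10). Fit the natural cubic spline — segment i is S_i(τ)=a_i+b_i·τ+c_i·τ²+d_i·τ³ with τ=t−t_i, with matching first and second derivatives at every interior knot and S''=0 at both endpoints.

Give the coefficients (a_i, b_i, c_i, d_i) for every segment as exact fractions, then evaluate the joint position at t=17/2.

  seg 0: a=4 b=-1961/324 c=0 d=341/324
  seg 1: a=-1 b=-469/162 c=341/108 d=-1591/2916
  seg 2: a=4 b=427/324 c=-142/81 d=845/2916
  seg 3: a=0 b=-223/162 c=277/324 d=-277/2916
S(17/2) = -133/288

Δ: Δ0=-5, Δ1=5/3, Δ2=-4/3, Δ3=1/3
row 1: diag=8, rhs=40; c'=3/8, d'=5
row 2: denom=12−3·3/8=87/8; d'=(-18−3·5)/(87/8)=-88/29
row 3: denom=12−3·8/29=324/29; d'=(10−3·-88/29)/(324/29)=277/162
back: M3=277/162
back: M2=-88/29−8/29·277/162=-284/81
back: M1=5−3/8·-284/81=341/54
M: M0=0, M1=341/54, M2=-284/81, M3=277/162, M4=0
seg 0: a=4, c=M0/2=0, d=(M1−M0)/(6·1)=341/324, b=Δ0−h0·(2M0+M1)/6=-1961/324
seg 1: a=-1, c=M1/2=341/108, d=(M2−M1)/(6·3)=-1591/2916, b=Δ1−h1·(2M1+M2)/6=-469/162
seg 2: a=4, c=M2/2=-142/81, d=(M3−M2)/(6·3)=845/2916, b=Δ2−h2·(2M2+M3)/6=427/324
seg 3: a=0, c=M3/2=277/324, d=(M4−M3)/(6·3)=-277/2916, b=Δ3−h3·(2M3+M4)/6=-223/162
t_q=17/2 → seg 3, τ=3/2; S=0+-223/162·τ+277/324·τ²+-277/2916·τ³=-133/288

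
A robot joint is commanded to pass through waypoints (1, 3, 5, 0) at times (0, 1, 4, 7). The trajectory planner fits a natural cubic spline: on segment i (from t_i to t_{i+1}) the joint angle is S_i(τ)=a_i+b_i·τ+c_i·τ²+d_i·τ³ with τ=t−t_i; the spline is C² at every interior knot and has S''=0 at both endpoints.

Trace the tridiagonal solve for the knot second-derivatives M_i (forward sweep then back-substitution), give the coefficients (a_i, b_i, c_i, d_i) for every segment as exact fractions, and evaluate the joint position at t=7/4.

  seg 0: a=1 b=61/29 c=0 d=-3/29
  seg 1: a=3 b=52/29 c=-9/29 d=-17/783
  seg 2: a=5 b=-19/29 c=-44/87 d=44/783
S(7/4) = 7723/1856

Δ: Δ0=2, Δ1=2/3, Δ2=-5/3
row 1: diag=8, rhs=-8; c'=3/8, d'=-1
row 2: denom=12−3·3/8=87/8; d'=(-14−3·-1)/(87/8)=-88/87
back: M2=-88/87
back: M1=-1−3/8·-88/87=-18/29
M: M0=0, M1=-18/29, M2=-88/87, M3=0
seg 0: a=1, c=M0/2=0, d=(M1−M0)/(6·1)=-3/29, b=Δ0−h0·(2M0+M1)/6=61/29
seg 1: a=3, c=M1/2=-9/29, d=(M2−M1)/(6·3)=-17/783, b=Δ1−h1·(2M1+M2)/6=52/29
seg 2: a=5, c=M2/2=-44/87, d=(M3−M2)/(6·3)=44/783, b=Δ2−h2·(2M2+M3)/6=-19/29
t_q=7/4 → seg 1, τ=3/4; S=3+52/29·τ+-9/29·τ²+-17/783·τ³=7723/1856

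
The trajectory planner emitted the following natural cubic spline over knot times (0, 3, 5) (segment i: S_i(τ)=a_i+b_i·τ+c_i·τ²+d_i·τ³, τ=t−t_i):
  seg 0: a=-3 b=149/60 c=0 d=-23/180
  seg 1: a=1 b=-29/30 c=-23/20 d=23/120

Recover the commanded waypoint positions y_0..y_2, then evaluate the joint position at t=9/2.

y_0=-3 y_1=1 y_2=-4
S(9/2) = -153/64

y_0 = S_0(0) = a_0 = -3
y_1 = S_1(0) = a_1 = 1
y_2 = S_1(2) = -4
t_q=9/2 is in segment 1 (τ=3/2); S_1(τ)=-153/64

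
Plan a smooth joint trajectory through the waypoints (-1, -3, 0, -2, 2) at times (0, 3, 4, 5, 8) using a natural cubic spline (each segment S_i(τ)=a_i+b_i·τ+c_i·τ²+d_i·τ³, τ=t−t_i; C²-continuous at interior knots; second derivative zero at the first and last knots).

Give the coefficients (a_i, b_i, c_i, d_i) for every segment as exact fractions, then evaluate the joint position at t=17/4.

  seg 0: a=-1 b=-631/240 c=0 d=157/720
  seg 1: a=-3 b=391/120 c=157/80 d=-533/240
  seg 2: a=0 b=25/48 c=-47/10 d=523/240
  seg 3: a=-2 b=-281/120 c=147/80 d=-49/240
S(17/4) = -663/5120

Δ: Δ0=-2/3, Δ1=3, Δ2=-2, Δ3=4/3
row 1: diag=8, rhs=22; c'=1/8, d'=11/4
row 2: denom=4−1·1/8=31/8; d'=(-30−1·11/4)/(31/8)=-262/31
row 3: denom=8−1·8/31=240/31; d'=(20−1·-262/31)/(240/31)=147/40
back: M3=147/40
back: M2=-262/31−8/31·147/40=-47/5
back: M1=11/4−1/8·-47/5=157/40
M: M0=0, M1=157/40, M2=-47/5, M3=147/40, M4=0
seg 0: a=-1, c=M0/2=0, d=(M1−M0)/(6·3)=157/720, b=Δ0−h0·(2M0+M1)/6=-631/240
seg 1: a=-3, c=M1/2=157/80, d=(M2−M1)/(6·1)=-533/240, b=Δ1−h1·(2M1+M2)/6=391/120
seg 2: a=0, c=M2/2=-47/10, d=(M3−M2)/(6·1)=523/240, b=Δ2−h2·(2M2+M3)/6=25/48
seg 3: a=-2, c=M3/2=147/80, d=(M4−M3)/(6·3)=-49/240, b=Δ3−h3·(2M3+M4)/6=-281/120
t_q=17/4 → seg 2, τ=1/4; S=0+25/48·τ+-47/10·τ²+523/240·τ³=-663/5120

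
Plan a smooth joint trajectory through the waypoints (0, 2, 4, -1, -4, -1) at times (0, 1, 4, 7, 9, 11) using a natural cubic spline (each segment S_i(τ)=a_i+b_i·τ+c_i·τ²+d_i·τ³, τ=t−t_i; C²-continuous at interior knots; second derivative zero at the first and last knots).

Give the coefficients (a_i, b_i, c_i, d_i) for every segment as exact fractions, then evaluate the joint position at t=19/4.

  seg 0: a=0 b=2117/1006 c=0 d=-105/1006
  seg 1: a=2 b=901/503 c=-315/1006 d=-559/27162
  seg 2: a=4 b=-647/1006 c=-752/1509 d=1423/27162
  seg 3: a=-1 b=-1116/503 c=-27/1006 d=777/4024
  seg 4: a=-4 b=-9/1006 c=2277/2012 d=-759/4024
S(19/4) = 209855/64384

Δ: Δ0=2, Δ1=2/3, Δ2=-5/3, Δ3=-3/2, Δ4=3/2
row 1: diag=8, rhs=-8; c'=3/8, d'=-1
row 2: denom=12−3·3/8=87/8; d'=(-14−3·-1)/(87/8)=-88/87
row 3: denom=10−3·8/29=266/29; d'=(1−3·-88/87)/(266/29)=117/266
row 4: denom=8−2·29/133=1006/133; d'=(18−2·117/266)/(1006/133)=2277/1006
back: M4=2277/1006
back: M3=117/266−29/133·2277/1006=-27/503
back: M2=-88/87−8/29·-27/503=-1504/1509
back: M1=-1−3/8·-1504/1509=-315/503
M: M0=0, M1=-315/503, M2=-1504/1509, M3=-27/503, M4=2277/1006, M5=0
seg 0: a=0, c=M0/2=0, d=(M1−M0)/(6·1)=-105/1006, b=Δ0−h0·(2M0+M1)/6=2117/1006
seg 1: a=2, c=M1/2=-315/1006, d=(M2−M1)/(6·3)=-559/27162, b=Δ1−h1·(2M1+M2)/6=901/503
seg 2: a=4, c=M2/2=-752/1509, d=(M3−M2)/(6·3)=1423/27162, b=Δ2−h2·(2M2+M3)/6=-647/1006
seg 3: a=-1, c=M3/2=-27/1006, d=(M4−M3)/(6·2)=777/4024, b=Δ3−h3·(2M3+M4)/6=-1116/503
seg 4: a=-4, c=M4/2=2277/2012, d=(M5−M4)/(6·2)=-759/4024, b=Δ4−h4·(2M4+M5)/6=-9/1006
t_q=19/4 → seg 2, τ=3/4; S=4+-647/1006·τ+-752/1509·τ²+1423/27162·τ³=209855/64384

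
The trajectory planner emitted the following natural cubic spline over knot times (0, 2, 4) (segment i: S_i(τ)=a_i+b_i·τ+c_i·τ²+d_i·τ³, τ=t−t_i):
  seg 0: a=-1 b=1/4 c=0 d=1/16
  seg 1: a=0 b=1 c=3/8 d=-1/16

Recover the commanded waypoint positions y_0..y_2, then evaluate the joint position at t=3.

y_0=-1 y_1=0 y_2=3
S(3) = 21/16

y_0 = S_0(0) = a_0 = -1
y_1 = S_1(0) = a_1 = 0
y_2 = S_1(2) = 3
t_q=3 is in segment 1 (τ=1); S_1(τ)=21/16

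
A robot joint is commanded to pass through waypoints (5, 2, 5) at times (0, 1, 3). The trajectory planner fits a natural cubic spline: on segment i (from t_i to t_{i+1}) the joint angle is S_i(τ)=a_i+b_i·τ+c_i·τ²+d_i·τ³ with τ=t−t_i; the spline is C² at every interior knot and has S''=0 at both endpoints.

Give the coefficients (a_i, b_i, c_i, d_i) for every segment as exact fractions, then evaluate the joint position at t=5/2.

Δ: Δ0=-3, Δ1=3/2
row 1: diag=6, rhs=27; c'=1/3, d'=9/2
back: M1=9/2
M: M0=0, M1=9/2, M2=0
seg 0: a=5, c=M0/2=0, d=(M1−M0)/(6·1)=3/4, b=Δ0−h0·(2M0+M1)/6=-15/4
seg 1: a=2, c=M1/2=9/4, d=(M2−M1)/(6·2)=-3/8, b=Δ1−h1·(2M1+M2)/6=-3/2
t_q=5/2 → seg 1, τ=3/2; S=2+-3/2·τ+9/4·τ²+-3/8·τ³=227/64

  seg 0: a=5 b=-15/4 c=0 d=3/4
  seg 1: a=2 b=-3/2 c=9/4 d=-3/8
S(5/2) = 227/64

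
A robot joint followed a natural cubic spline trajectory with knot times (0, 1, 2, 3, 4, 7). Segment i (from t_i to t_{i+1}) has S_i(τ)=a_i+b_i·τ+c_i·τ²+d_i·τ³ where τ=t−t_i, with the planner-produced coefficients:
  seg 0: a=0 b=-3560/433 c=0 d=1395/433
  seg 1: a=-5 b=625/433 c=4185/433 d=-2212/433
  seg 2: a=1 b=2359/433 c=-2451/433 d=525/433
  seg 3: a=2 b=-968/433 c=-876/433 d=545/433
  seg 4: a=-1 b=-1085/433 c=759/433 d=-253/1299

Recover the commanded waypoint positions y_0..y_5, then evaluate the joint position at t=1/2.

y_0=0 y_1=-5 y_2=1 y_3=2 y_4=-1 y_5=2
S(1/2) = -12845/3464

y_0 = S_0(0) = a_0 = 0
y_1 = S_1(0) = a_1 = -5
y_2 = S_2(0) = a_2 = 1
y_3 = S_3(0) = a_3 = 2
y_4 = S_4(0) = a_4 = -1
y_5 = S_4(3) = 2
t_q=1/2 is in segment 0 (τ=1/2); S_0(τ)=-12845/3464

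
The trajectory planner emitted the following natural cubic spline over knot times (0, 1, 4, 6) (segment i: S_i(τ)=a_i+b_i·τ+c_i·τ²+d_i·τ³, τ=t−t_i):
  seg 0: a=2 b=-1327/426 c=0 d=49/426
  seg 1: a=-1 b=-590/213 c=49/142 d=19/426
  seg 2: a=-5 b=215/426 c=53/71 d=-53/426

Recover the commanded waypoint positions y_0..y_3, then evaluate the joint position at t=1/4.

y_0 = S_0(0) = a_0 = 2
y_1 = S_1(0) = a_1 = -1
y_2 = S_2(0) = a_2 = -5
y_3 = S_2(2) = -2
t_q=1/4 is in segment 0 (τ=1/4); S_0(τ)=11115/9088

y_0=2 y_1=-1 y_2=-5 y_3=-2
S(1/4) = 11115/9088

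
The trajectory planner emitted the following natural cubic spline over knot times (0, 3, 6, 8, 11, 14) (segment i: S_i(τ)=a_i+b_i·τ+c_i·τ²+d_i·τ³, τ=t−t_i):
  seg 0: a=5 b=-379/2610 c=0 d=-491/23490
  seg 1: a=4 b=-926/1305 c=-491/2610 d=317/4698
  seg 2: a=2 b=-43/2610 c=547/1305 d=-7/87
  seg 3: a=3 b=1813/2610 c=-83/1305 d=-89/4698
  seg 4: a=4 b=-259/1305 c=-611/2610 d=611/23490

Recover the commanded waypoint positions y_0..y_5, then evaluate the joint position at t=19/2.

y_0=5 y_1=4 y_2=2 y_3=3 y_4=4 y_5=2
S(19/2) = 8897/2320

y_0 = S_0(0) = a_0 = 5
y_1 = S_1(0) = a_1 = 4
y_2 = S_2(0) = a_2 = 2
y_3 = S_3(0) = a_3 = 3
y_4 = S_4(0) = a_4 = 4
y_5 = S_4(3) = 2
t_q=19/2 is in segment 3 (τ=3/2); S_3(τ)=8897/2320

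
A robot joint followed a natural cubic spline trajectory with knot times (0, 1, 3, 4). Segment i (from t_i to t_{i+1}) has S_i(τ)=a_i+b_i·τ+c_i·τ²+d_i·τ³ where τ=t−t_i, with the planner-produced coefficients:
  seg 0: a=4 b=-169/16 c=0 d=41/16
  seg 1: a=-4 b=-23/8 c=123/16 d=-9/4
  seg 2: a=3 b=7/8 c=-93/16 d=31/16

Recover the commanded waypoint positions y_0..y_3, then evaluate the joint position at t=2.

y_0=4 y_1=-4 y_2=3 y_3=0
S(2) = -23/16

y_0 = S_0(0) = a_0 = 4
y_1 = S_1(0) = a_1 = -4
y_2 = S_2(0) = a_2 = 3
y_3 = S_2(1) = 0
t_q=2 is in segment 1 (τ=1); S_1(τ)=-23/16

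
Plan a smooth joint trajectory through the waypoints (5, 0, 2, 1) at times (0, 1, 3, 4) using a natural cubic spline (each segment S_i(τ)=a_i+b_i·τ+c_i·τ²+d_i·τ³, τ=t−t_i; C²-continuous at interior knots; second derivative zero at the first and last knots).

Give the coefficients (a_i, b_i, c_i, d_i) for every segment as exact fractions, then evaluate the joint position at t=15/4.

  seg 0: a=5 b=-25/4 c=0 d=5/4
  seg 1: a=0 b=-5/2 c=15/4 d=-1
  seg 2: a=2 b=1/2 c=-9/4 d=3/4
S(15/4) = 365/256

Δ: Δ0=-5, Δ1=1, Δ2=-1
row 1: diag=6, rhs=36; c'=1/3, d'=6
row 2: denom=6−2·1/3=16/3; d'=(-12−2·6)/(16/3)=-9/2
back: M2=-9/2
back: M1=6−1/3·-9/2=15/2
M: M0=0, M1=15/2, M2=-9/2, M3=0
seg 0: a=5, c=M0/2=0, d=(M1−M0)/(6·1)=5/4, b=Δ0−h0·(2M0+M1)/6=-25/4
seg 1: a=0, c=M1/2=15/4, d=(M2−M1)/(6·2)=-1, b=Δ1−h1·(2M1+M2)/6=-5/2
seg 2: a=2, c=M2/2=-9/4, d=(M3−M2)/(6·1)=3/4, b=Δ2−h2·(2M2+M3)/6=1/2
t_q=15/4 → seg 2, τ=3/4; S=2+1/2·τ+-9/4·τ²+3/4·τ³=365/256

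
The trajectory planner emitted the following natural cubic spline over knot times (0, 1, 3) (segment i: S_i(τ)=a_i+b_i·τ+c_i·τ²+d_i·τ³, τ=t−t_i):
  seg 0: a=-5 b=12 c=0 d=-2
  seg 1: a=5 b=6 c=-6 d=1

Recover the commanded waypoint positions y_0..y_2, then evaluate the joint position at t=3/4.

y_0=-5 y_1=5 y_2=1
S(3/4) = 101/32

y_0 = S_0(0) = a_0 = -5
y_1 = S_1(0) = a_1 = 5
y_2 = S_1(2) = 1
t_q=3/4 is in segment 0 (τ=3/4); S_0(τ)=101/32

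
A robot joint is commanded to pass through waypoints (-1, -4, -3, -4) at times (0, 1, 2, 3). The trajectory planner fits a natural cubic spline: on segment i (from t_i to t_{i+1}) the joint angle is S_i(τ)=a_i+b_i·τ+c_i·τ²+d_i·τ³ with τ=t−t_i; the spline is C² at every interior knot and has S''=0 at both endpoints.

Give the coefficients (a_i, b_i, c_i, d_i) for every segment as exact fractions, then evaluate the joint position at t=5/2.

Δ: Δ0=-3, Δ1=1, Δ2=-1
row 1: diag=4, rhs=24; c'=1/4, d'=6
row 2: denom=4−1·1/4=15/4; d'=(-12−1·6)/(15/4)=-24/5
back: M2=-24/5
back: M1=6−1/4·-24/5=36/5
M: M0=0, M1=36/5, M2=-24/5, M3=0
seg 0: a=-1, c=M0/2=0, d=(M1−M0)/(6·1)=6/5, b=Δ0−h0·(2M0+M1)/6=-21/5
seg 1: a=-4, c=M1/2=18/5, d=(M2−M1)/(6·1)=-2, b=Δ1−h1·(2M1+M2)/6=-3/5
seg 2: a=-3, c=M2/2=-12/5, d=(M3−M2)/(6·1)=4/5, b=Δ2−h2·(2M2+M3)/6=3/5
t_q=5/2 → seg 2, τ=1/2; S=-3+3/5·τ+-12/5·τ²+4/5·τ³=-16/5

  seg 0: a=-1 b=-21/5 c=0 d=6/5
  seg 1: a=-4 b=-3/5 c=18/5 d=-2
  seg 2: a=-3 b=3/5 c=-12/5 d=4/5
S(5/2) = -16/5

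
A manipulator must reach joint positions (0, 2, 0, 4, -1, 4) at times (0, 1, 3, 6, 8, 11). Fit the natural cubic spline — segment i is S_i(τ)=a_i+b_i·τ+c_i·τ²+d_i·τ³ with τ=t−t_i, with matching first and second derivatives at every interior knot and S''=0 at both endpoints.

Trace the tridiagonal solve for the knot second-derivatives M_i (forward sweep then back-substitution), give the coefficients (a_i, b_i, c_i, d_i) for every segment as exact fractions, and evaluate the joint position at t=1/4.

Δ: Δ0=2, Δ1=-1, Δ2=4/3, Δ3=-5/2, Δ4=5/3
row 1: diag=6, rhs=-18; c'=1/3, d'=-3
row 2: denom=10−2·1/3=28/3; d'=(14−2·-3)/(28/3)=15/7
row 3: denom=10−3·9/28=253/28; d'=(-23−3·15/7)/(253/28)=-824/253
row 4: denom=10−2·56/253=2418/253; d'=(25−2·-824/253)/(2418/253)=7973/2418
back: M4=7973/2418
back: M3=-824/253−56/253·7973/2418=-4820/1209
back: M2=15/7−9/28·-4820/1209=1380/403
back: M1=-3−1/3·1380/403=-1669/403
M: M0=0, M1=-1669/403, M2=1380/403, M3=-4820/1209, M4=7973/2418, M5=0
seg 0: a=0, c=M0/2=0, d=(M1−M0)/(6·1)=-1669/2418, b=Δ0−h0·(2M0+M1)/6=6505/2418
seg 1: a=2, c=M1/2=-1669/806, d=(M2−M1)/(6·2)=3049/4836, b=Δ1−h1·(2M1+M2)/6=749/1209
seg 2: a=0, c=M2/2=690/403, d=(M3−M2)/(6·3)=-4480/10881, b=Δ2−h2·(2M2+M3)/6=-118/1209
seg 3: a=4, c=M3/2=-2410/1209, d=(M4−M3)/(6·2)=1957/3224, b=Δ3−h3·(2M3+M4)/6=-1138/1209
seg 4: a=-1, c=M4/2=7973/4836, d=(M5−M4)/(6·3)=-7973/43524, b=Δ4−h4·(2M4+M5)/6=-3943/2418
t_q=1/4 → seg 0, τ=1/4; S=0+6505/2418·τ+0·τ²+-1669/2418·τ³=34137/51584

  seg 0: a=0 b=6505/2418 c=0 d=-1669/2418
  seg 1: a=2 b=749/1209 c=-1669/806 d=3049/4836
  seg 2: a=0 b=-118/1209 c=690/403 d=-4480/10881
  seg 3: a=4 b=-1138/1209 c=-2410/1209 d=1957/3224
  seg 4: a=-1 b=-3943/2418 c=7973/4836 d=-7973/43524
S(1/4) = 34137/51584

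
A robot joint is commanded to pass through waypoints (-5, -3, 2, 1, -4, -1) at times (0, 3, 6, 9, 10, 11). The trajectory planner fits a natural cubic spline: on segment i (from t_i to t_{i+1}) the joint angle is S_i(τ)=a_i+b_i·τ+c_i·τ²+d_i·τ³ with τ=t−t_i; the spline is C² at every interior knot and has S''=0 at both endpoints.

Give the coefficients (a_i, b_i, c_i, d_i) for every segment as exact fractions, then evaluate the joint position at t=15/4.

  seg 0: a=-5 b=184/417 c=0 d=94/3753
  seg 1: a=-3 b=466/417 c=94/417 d=-53/3753
  seg 2: a=2 b=871/417 c=41/417 d=-1133/3753
  seg 3: a=1 b=-2282/417 c=-364/139 d=1289/417
  seg 4: a=-4 b=-599/417 c=925/139 d=-925/417
S(15/4) = -18157/8896

Δ: Δ0=2/3, Δ1=5/3, Δ2=-1/3, Δ3=-5, Δ4=3
row 1: diag=12, rhs=6; c'=1/4, d'=1/2
row 2: denom=12−3·1/4=45/4; d'=(-12−3·1/2)/(45/4)=-6/5
row 3: denom=8−3·4/15=36/5; d'=(-28−3·-6/5)/(36/5)=-61/18
row 4: denom=4−1·5/36=139/36; d'=(48−1·-61/18)/(139/36)=1850/139
back: M4=1850/139
back: M3=-61/18−5/36·1850/139=-728/139
back: M2=-6/5−4/15·-728/139=82/417
back: M1=1/2−1/4·82/417=188/417
M: M0=0, M1=188/417, M2=82/417, M3=-728/139, M4=1850/139, M5=0
seg 0: a=-5, c=M0/2=0, d=(M1−M0)/(6·3)=94/3753, b=Δ0−h0·(2M0+M1)/6=184/417
seg 1: a=-3, c=M1/2=94/417, d=(M2−M1)/(6·3)=-53/3753, b=Δ1−h1·(2M1+M2)/6=466/417
seg 2: a=2, c=M2/2=41/417, d=(M3−M2)/(6·3)=-1133/3753, b=Δ2−h2·(2M2+M3)/6=871/417
seg 3: a=1, c=M3/2=-364/139, d=(M4−M3)/(6·1)=1289/417, b=Δ3−h3·(2M3+M4)/6=-2282/417
seg 4: a=-4, c=M4/2=925/139, d=(M5−M4)/(6·1)=-925/417, b=Δ4−h4·(2M4+M5)/6=-599/417
t_q=15/4 → seg 1, τ=3/4; S=-3+466/417·τ+94/417·τ²+-53/3753·τ³=-18157/8896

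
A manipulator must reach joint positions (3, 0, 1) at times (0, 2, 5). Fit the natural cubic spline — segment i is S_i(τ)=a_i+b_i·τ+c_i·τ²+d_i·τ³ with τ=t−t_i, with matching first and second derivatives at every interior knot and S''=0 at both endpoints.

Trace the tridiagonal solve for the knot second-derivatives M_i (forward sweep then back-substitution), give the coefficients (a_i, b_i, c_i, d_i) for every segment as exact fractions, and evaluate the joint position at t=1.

Δ: Δ0=-3/2, Δ1=1/3
row 1: diag=10, rhs=11; c'=3/10, d'=11/10
back: M1=11/10
M: M0=0, M1=11/10, M2=0
seg 0: a=3, c=M0/2=0, d=(M1−M0)/(6·2)=11/120, b=Δ0−h0·(2M0+M1)/6=-28/15
seg 1: a=0, c=M1/2=11/20, d=(M2−M1)/(6·3)=-11/180, b=Δ1−h1·(2M1+M2)/6=-23/30
t_q=1 → seg 0, τ=1; S=3+-28/15·τ+0·τ²+11/120·τ³=49/40

  seg 0: a=3 b=-28/15 c=0 d=11/120
  seg 1: a=0 b=-23/30 c=11/20 d=-11/180
S(1) = 49/40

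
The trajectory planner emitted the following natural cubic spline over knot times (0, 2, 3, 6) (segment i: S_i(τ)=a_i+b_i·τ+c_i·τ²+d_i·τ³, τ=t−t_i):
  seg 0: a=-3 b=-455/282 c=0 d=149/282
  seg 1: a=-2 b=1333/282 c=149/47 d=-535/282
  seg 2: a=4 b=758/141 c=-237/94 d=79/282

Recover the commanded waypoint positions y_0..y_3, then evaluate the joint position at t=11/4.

y_0=-3 y_1=-2 y_2=4 y_3=5
S(11/4) = 15209/6016

y_0 = S_0(0) = a_0 = -3
y_1 = S_1(0) = a_1 = -2
y_2 = S_2(0) = a_2 = 4
y_3 = S_2(3) = 5
t_q=11/4 is in segment 1 (τ=3/4); S_1(τ)=15209/6016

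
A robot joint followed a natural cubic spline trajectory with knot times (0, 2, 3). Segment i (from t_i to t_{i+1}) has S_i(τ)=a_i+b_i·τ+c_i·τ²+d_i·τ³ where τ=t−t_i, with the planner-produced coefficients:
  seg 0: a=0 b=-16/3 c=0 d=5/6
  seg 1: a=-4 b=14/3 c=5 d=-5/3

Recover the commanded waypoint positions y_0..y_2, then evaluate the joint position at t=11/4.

y_0=0 y_1=-4 y_2=4
S(11/4) = 103/64

y_0 = S_0(0) = a_0 = 0
y_1 = S_1(0) = a_1 = -4
y_2 = S_1(1) = 4
t_q=11/4 is in segment 1 (τ=3/4); S_1(τ)=103/64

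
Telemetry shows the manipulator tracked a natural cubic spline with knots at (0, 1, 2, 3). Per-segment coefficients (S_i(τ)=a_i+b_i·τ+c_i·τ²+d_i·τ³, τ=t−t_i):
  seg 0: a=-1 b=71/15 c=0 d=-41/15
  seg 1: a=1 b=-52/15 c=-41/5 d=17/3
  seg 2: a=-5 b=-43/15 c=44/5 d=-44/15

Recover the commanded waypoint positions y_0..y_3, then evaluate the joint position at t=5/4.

y_0=-1 y_1=1 y_2=-5 y_3=-2
S(5/4) = -93/320

y_0 = S_0(0) = a_0 = -1
y_1 = S_1(0) = a_1 = 1
y_2 = S_2(0) = a_2 = -5
y_3 = S_2(1) = -2
t_q=5/4 is in segment 1 (τ=1/4); S_1(τ)=-93/320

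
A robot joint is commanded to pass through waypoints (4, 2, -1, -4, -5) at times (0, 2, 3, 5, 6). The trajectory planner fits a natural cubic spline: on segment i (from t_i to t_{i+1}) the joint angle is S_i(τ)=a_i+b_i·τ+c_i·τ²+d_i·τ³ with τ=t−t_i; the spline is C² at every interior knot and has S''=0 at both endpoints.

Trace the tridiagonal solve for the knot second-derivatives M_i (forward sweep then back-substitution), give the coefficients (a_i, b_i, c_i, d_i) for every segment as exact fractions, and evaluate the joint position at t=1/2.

Δ: Δ0=-1, Δ1=-3, Δ2=-3/2, Δ3=-1
row 1: diag=6, rhs=-12; c'=1/6, d'=-2
row 2: denom=6−1·1/6=35/6; d'=(9−1·-2)/(35/6)=66/35
row 3: denom=6−2·12/35=186/35; d'=(3−2·66/35)/(186/35)=-9/62
back: M3=-9/62
back: M2=66/35−12/35·-9/62=60/31
back: M1=-2−1/6·60/31=-72/31
M: M0=0, M1=-72/31, M2=60/31, M3=-9/62, M4=0
seg 0: a=4, c=M0/2=0, d=(M1−M0)/(6·2)=-6/31, b=Δ0−h0·(2M0+M1)/6=-7/31
seg 1: a=2, c=M1/2=-36/31, d=(M2−M1)/(6·1)=22/31, b=Δ1−h1·(2M1+M2)/6=-79/31
seg 2: a=-1, c=M2/2=30/31, d=(M3−M2)/(6·2)=-43/248, b=Δ2−h2·(2M2+M3)/6=-85/31
seg 3: a=-4, c=M3/2=-9/124, d=(M4−M3)/(6·1)=3/124, b=Δ3−h3·(2M3+M4)/6=-59/62
t_q=1/2 → seg 0, τ=1/2; S=4+-7/31·τ+0·τ²+-6/31·τ³=479/124

  seg 0: a=4 b=-7/31 c=0 d=-6/31
  seg 1: a=2 b=-79/31 c=-36/31 d=22/31
  seg 2: a=-1 b=-85/31 c=30/31 d=-43/248
  seg 3: a=-4 b=-59/62 c=-9/124 d=3/124
S(1/2) = 479/124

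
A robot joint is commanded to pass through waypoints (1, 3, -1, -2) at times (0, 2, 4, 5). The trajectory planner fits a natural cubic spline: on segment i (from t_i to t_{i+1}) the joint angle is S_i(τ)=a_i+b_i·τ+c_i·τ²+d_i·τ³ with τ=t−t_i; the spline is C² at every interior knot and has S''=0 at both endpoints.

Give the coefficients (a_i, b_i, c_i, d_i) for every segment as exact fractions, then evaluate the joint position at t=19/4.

Δ: Δ0=1, Δ1=-2, Δ2=-1
row 1: diag=8, rhs=-18; c'=1/4, d'=-9/4
row 2: denom=6−2·1/4=11/2; d'=(6−2·-9/4)/(11/2)=21/11
back: M2=21/11
back: M1=-9/4−1/4·21/11=-30/11
M: M0=0, M1=-30/11, M2=21/11, M3=0
seg 0: a=1, c=M0/2=0, d=(M1−M0)/(6·2)=-5/22, b=Δ0−h0·(2M0+M1)/6=21/11
seg 1: a=3, c=M1/2=-15/11, d=(M2−M1)/(6·2)=17/44, b=Δ1−h1·(2M1+M2)/6=-9/11
seg 2: a=-1, c=M2/2=21/22, d=(M3−M2)/(6·1)=-7/22, b=Δ2−h2·(2M2+M3)/6=-18/11
t_q=19/4 → seg 2, τ=3/4; S=-1+-18/11·τ+21/22·τ²+-7/22·τ³=-2569/1408

  seg 0: a=1 b=21/11 c=0 d=-5/22
  seg 1: a=3 b=-9/11 c=-15/11 d=17/44
  seg 2: a=-1 b=-18/11 c=21/22 d=-7/22
S(19/4) = -2569/1408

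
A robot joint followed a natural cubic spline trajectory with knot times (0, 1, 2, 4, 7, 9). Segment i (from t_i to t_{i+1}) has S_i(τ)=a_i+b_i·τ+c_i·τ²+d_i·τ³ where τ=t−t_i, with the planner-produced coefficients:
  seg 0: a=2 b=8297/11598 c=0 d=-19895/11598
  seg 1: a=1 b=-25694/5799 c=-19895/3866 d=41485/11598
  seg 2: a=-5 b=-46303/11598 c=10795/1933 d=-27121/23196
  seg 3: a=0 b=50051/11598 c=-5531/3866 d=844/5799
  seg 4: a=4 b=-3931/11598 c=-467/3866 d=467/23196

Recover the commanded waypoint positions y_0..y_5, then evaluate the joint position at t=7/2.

y_0 = S_0(0) = a_0 = 2
y_1 = S_1(0) = a_1 = 1
y_2 = S_2(0) = a_2 = -5
y_3 = S_3(0) = a_3 = 0
y_4 = S_4(0) = a_4 = 4
y_5 = S_4(2) = 3
t_q=7/2 is in segment 2 (τ=3/2); S_2(τ)=-146553/61856

y_0=2 y_1=1 y_2=-5 y_3=0 y_4=4 y_5=3
S(7/2) = -146553/61856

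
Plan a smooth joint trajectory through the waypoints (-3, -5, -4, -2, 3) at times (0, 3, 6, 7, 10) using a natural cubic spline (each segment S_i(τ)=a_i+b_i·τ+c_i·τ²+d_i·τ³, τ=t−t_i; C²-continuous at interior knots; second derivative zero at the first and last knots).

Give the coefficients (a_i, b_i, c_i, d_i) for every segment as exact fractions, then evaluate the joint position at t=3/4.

Δ: Δ0=-2/3, Δ1=1/3, Δ2=2, Δ3=5/3
row 1: diag=12, rhs=6; c'=1/4, d'=1/2
row 2: denom=8−3·1/4=29/4; d'=(10−3·1/2)/(29/4)=34/29
row 3: denom=8−1·4/29=228/29; d'=(-2−1·34/29)/(228/29)=-23/57
back: M3=-23/57
back: M2=34/29−4/29·-23/57=70/57
back: M1=1/2−1/4·70/57=11/57
M: M0=0, M1=11/57, M2=70/57, M3=-23/57, M4=0
seg 0: a=-3, c=M0/2=0, d=(M1−M0)/(6·3)=11/1026, b=Δ0−h0·(2M0+M1)/6=-29/38
seg 1: a=-5, c=M1/2=11/114, d=(M2−M1)/(6·3)=59/1026, b=Δ1−h1·(2M1+M2)/6=-9/19
seg 2: a=-4, c=M2/2=35/57, d=(M3−M2)/(6·1)=-31/114, b=Δ2−h2·(2M2+M3)/6=63/38
seg 3: a=-2, c=M3/2=-23/114, d=(M4−M3)/(6·3)=23/1026, b=Δ3−h3·(2M3+M4)/6=118/57
t_q=3/4 → seg 0, τ=3/4; S=-3+-29/38·τ+0·τ²+11/1026·τ³=-8677/2432

  seg 0: a=-3 b=-29/38 c=0 d=11/1026
  seg 1: a=-5 b=-9/19 c=11/114 d=59/1026
  seg 2: a=-4 b=63/38 c=35/57 d=-31/114
  seg 3: a=-2 b=118/57 c=-23/114 d=23/1026
S(3/4) = -8677/2432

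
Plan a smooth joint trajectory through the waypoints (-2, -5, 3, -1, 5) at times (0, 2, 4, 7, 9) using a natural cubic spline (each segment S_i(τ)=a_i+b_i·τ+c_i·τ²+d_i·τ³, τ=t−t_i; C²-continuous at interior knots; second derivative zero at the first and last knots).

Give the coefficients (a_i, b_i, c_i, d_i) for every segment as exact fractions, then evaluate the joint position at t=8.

Δ: Δ0=-3/2, Δ1=4, Δ2=-4/3, Δ3=3
row 1: diag=8, rhs=33; c'=1/4, d'=33/8
row 2: denom=10−2·1/4=19/2; d'=(-32−2·33/8)/(19/2)=-161/38
row 3: denom=10−3·6/19=172/19; d'=(26−3·-161/38)/(172/19)=1471/344
back: M3=1471/344
back: M2=-161/38−6/19·1471/344=-961/172
back: M1=33/8−1/4·-961/172=3799/688
M: M0=0, M1=3799/688, M2=-961/172, M3=1471/344, M4=0
seg 0: a=-2, c=M0/2=0, d=(M1−M0)/(6·2)=3799/8256, b=Δ0−h0·(2M0+M1)/6=-6895/2064
seg 1: a=-5, c=M1/2=3799/1376, d=(M2−M1)/(6·2)=-7643/8256, b=Δ1−h1·(2M1+M2)/6=2251/1032
seg 2: a=3, c=M2/2=-961/344, d=(M3−M2)/(6·3)=377/688, b=Δ2−h2·(2M2+M3)/6=4367/2064
seg 3: a=-1, c=M3/2=1471/688, d=(M4−M3)/(6·2)=-1471/4128, b=Δ3−h3·(2M3+M4)/6=77/516
t_q=8 → seg 3, τ=1; S=-1+77/516·τ+1471/688·τ²+-1471/4128·τ³=1281/1376

  seg 0: a=-2 b=-6895/2064 c=0 d=3799/8256
  seg 1: a=-5 b=2251/1032 c=3799/1376 d=-7643/8256
  seg 2: a=3 b=4367/2064 c=-961/344 d=377/688
  seg 3: a=-1 b=77/516 c=1471/688 d=-1471/4128
S(8) = 1281/1376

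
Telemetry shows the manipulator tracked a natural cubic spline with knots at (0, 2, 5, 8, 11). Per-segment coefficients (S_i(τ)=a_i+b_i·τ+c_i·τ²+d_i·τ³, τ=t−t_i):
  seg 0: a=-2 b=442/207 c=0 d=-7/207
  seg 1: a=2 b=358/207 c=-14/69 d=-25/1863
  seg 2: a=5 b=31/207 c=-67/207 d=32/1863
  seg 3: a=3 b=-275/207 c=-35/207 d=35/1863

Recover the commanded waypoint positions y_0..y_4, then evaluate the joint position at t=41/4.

y_0 = S_0(0) = a_0 = -2
y_1 = S_1(0) = a_1 = 2
y_2 = S_2(0) = a_2 = 5
y_3 = S_3(0) = a_3 = 3
y_4 = S_3(3) = -2
t_q=41/4 is in segment 3 (τ=9/4); S_3(τ)=-929/1472

y_0=-2 y_1=2 y_2=5 y_3=3 y_4=-2
S(41/4) = -929/1472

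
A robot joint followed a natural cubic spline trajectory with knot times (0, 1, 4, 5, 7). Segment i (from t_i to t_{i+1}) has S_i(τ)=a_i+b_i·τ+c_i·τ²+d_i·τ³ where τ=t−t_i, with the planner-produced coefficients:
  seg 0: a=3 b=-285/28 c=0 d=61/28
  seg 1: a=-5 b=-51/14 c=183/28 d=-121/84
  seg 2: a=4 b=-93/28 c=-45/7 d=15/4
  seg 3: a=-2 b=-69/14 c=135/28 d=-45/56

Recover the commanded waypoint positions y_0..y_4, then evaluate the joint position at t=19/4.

y_0=3 y_1=-5 y_2=4 y_3=-2 y_4=1
S(19/4) = -941/1792

y_0 = S_0(0) = a_0 = 3
y_1 = S_1(0) = a_1 = -5
y_2 = S_2(0) = a_2 = 4
y_3 = S_3(0) = a_3 = -2
y_4 = S_3(2) = 1
t_q=19/4 is in segment 2 (τ=3/4); S_2(τ)=-941/1792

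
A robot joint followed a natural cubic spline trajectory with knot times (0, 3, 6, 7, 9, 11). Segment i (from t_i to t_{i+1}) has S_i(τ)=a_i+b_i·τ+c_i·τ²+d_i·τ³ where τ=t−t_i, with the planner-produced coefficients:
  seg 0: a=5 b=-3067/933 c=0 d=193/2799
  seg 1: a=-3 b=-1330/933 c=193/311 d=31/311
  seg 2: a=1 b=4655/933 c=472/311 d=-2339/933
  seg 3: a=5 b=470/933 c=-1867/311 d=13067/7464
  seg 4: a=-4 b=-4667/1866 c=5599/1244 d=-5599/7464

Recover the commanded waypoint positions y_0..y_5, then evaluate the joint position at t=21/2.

y_0 = S_0(0) = a_0 = 5
y_1 = S_1(0) = a_1 = -3
y_2 = S_2(0) = a_2 = 1
y_3 = S_3(0) = a_3 = 5
y_4 = S_4(0) = a_4 = -4
y_5 = S_4(2) = 3
t_q=21/2 is in segment 4 (τ=3/2); S_4(τ)=-3115/19904

y_0=5 y_1=-3 y_2=1 y_3=5 y_4=-4 y_5=3
S(21/2) = -3115/19904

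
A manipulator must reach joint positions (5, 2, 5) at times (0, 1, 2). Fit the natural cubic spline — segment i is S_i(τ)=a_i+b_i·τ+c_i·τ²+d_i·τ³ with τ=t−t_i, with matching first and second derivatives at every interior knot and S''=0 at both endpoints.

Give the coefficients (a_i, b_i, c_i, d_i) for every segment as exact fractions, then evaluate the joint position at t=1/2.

Δ: Δ0=-3, Δ1=3
row 1: diag=4, rhs=36; c'=1/4, d'=9
back: M1=9
M: M0=0, M1=9, M2=0
seg 0: a=5, c=M0/2=0, d=(M1−M0)/(6·1)=3/2, b=Δ0−h0·(2M0+M1)/6=-9/2
seg 1: a=2, c=M1/2=9/2, d=(M2−M1)/(6·1)=-3/2, b=Δ1−h1·(2M1+M2)/6=0
t_q=1/2 → seg 0, τ=1/2; S=5+-9/2·τ+0·τ²+3/2·τ³=47/16

  seg 0: a=5 b=-9/2 c=0 d=3/2
  seg 1: a=2 b=0 c=9/2 d=-3/2
S(1/2) = 47/16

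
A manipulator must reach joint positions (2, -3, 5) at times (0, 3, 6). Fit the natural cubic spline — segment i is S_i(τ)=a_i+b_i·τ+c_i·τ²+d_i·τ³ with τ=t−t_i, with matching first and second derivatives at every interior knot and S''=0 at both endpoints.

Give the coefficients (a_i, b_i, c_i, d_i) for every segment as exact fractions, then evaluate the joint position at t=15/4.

Δ: Δ0=-5/3, Δ1=8/3
row 1: diag=12, rhs=26; c'=1/4, d'=13/6
back: M1=13/6
M: M0=0, M1=13/6, M2=0
seg 0: a=2, c=M0/2=0, d=(M1−M0)/(6·3)=13/108, b=Δ0−h0·(2M0+M1)/6=-11/4
seg 1: a=-3, c=M1/2=13/12, d=(M2−M1)/(6·3)=-13/108, b=Δ1−h1·(2M1+M2)/6=1/2
t_q=15/4 → seg 1, τ=3/4; S=-3+1/2·τ+13/12·τ²+-13/108·τ³=-529/256

  seg 0: a=2 b=-11/4 c=0 d=13/108
  seg 1: a=-3 b=1/2 c=13/12 d=-13/108
S(15/4) = -529/256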